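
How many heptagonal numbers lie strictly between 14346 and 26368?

26

The n-th heptagonal number is n(5n−3)/2.
Smallest index with value > 14346: n = 77 (giving 14707).
Largest index with value < 26368: n = 102 (giving 25857).
Indices 77 through 102: 26 terms.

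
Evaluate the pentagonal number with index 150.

33675

The 150th pentagonal number is n(3n−1)/2 with n = 150.
150·(3·150 − 1)/2 = 150·449/2 = 33675.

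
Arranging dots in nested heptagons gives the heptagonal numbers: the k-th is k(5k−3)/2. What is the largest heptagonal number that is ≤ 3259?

3186

Solve n(5n−3)/2 ≤ 3259 for integer n.
n = 36 gives 3186 ≤ 3259, while n = 37 gives 3367 > 3259; so the answer is 3186.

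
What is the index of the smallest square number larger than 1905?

Solve n² > 1905 for integer n.
The largest n with value ≤ 1905 is 43 (since 1849 ≤ 1905 < 1936), so the first above is n = 44, value 1936.

44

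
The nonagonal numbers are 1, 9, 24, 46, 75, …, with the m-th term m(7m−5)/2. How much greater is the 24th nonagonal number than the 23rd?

Consecutive nonagonal numbers differ by 7n − 6: here 7·24 − 6 = 162.

162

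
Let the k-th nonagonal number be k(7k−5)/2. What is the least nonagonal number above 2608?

Solve n(7n−5)/2 > 2608 for integer n.
The largest n with value ≤ 2608 is 27 (since 2484 ≤ 2608 < 2674), so the first above is n = 28, value 2674.

2674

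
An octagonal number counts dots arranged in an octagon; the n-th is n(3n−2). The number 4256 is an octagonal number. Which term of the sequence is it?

Set n(3n−2) = 4256, giving 3n² − 2n − 4256 = 0.
The discriminant is 4 + 12·4256 = 51076, and √51076 = 226.
So n = (2 + 226) / 6 = 228/6 = 38.

38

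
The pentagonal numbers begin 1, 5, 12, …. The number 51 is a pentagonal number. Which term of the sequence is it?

6

Set n(3n−1)/2 = 51, giving 3n² − n − 102 = 0.
The discriminant is 1 + 24·51 = 1225, and √1225 = 35.
So n = (1 + 35) / 6 = 36/6 = 6.
Check: 6·(3·6 − 1)/2 = 51. ✓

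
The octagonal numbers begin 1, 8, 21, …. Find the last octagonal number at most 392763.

392408

Solve n(3n−2) ≤ 392763 for integer n.
n = 362 gives 392408 ≤ 392763, while n = 363 gives 394581 > 392763; so the answer is 392408.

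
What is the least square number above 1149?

Solve n² > 1149 for integer n.
The largest n with value ≤ 1149 is 33 (since 1089 ≤ 1149 < 1156), so the first above is n = 34, value 1156.

1156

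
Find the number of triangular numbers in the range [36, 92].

6

The n-th triangular number is n(n+1)/2.
Smallest index with value ≥ 36: n = 8 (giving 36).
Largest index with value ≤ 92: n = 13 (giving 91).
Indices 8 through 13: 6 terms.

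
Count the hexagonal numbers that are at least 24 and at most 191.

7

The n-th hexagonal number is n(2n−1).
Smallest index with value ≥ 24: n = 4 (giving 28).
Largest index with value ≤ 191: n = 10 (giving 190).
Indices 4 through 10: 7 terms.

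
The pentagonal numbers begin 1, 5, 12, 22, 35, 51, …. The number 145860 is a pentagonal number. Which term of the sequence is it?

Set n(3n−1)/2 = 145860, giving 3n² − n − 291720 = 0.
The discriminant is 1 + 24·145860 = 3500641, and √3500641 = 1871.
So n = (1 + 1871) / 6 = 1872/6 = 312.
Check: 312·(3·312 − 1)/2 = 145860. ✓

312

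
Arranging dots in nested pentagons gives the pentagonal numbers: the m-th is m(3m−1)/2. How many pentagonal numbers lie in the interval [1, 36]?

5

The n-th pentagonal number is n(3n−1)/2.
Smallest index with value ≥ 1: n = 1 (giving 1).
Largest index with value ≤ 36: n = 5 (giving 35).
Indices 1 through 5: 5 terms.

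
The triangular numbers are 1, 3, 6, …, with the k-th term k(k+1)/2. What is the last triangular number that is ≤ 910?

903

Solve n(n+1)/2 ≤ 910 for integer n.
n = 42 gives 903 ≤ 910, while n = 43 gives 946 > 910; so the answer is 903.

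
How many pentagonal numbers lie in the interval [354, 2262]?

The n-th pentagonal number is n(3n−1)/2.
Smallest index with value ≥ 354: n = 16 (giving 376).
Largest index with value ≤ 2262: n = 39 (giving 2262).
Indices 16 through 39: 24 terms.

24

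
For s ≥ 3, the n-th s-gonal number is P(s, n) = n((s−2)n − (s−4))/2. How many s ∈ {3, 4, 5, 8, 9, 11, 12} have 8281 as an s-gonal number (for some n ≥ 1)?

s = 3: P(3, 128) = 8256 and P(3, 129) = 8385; 8281 is not s-gonal.
s = 4: P(4, 91) = 8281. ✓
s = 5: P(5, 74) = 8177 and P(5, 75) = 8400; 8281 is not s-gonal.
s = 8: P(8, 52) = 8008 and P(8, 53) = 8321; 8281 is not s-gonal.
s = 9: P(9, 49) = 8281. ✓
s = 11: P(11, 43) = 8170 and P(11, 44) = 8558; 8281 is not s-gonal.
s = 12: P(12, 41) = 8241 and P(12, 42) = 8652; 8281 is not s-gonal.
Hits: s ∈ {4, 9} → 2.

2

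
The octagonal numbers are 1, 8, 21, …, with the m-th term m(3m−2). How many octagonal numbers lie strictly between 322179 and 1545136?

389

The n-th octagonal number is n(3n−2).
Smallest index with value > 322179: n = 329 (giving 324065).
Largest index with value < 1545136: n = 717 (giving 1540833).
Indices 329 through 717: 389 terms.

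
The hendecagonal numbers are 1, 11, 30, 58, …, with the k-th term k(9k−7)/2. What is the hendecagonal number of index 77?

The 77th hendecagonal number is n(9n−7)/2 with n = 77.
77·(9·77 − 7)/2 = 77·686/2 = 77·343 = 26411.

26411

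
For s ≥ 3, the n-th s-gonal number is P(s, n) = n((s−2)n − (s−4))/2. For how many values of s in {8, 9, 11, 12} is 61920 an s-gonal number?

1

s = 8: P(8, 144) = 61920. ✓
s = 9: P(9, 133) = 61579 and P(9, 134) = 62511; 61920 is not s-gonal.
s = 11: P(11, 117) = 61191 and P(11, 118) = 62245; 61920 is not s-gonal.
s = 12: P(12, 111) = 61161 and P(12, 112) = 62272; 61920 is not s-gonal.
Hits: s ∈ {8} → 1.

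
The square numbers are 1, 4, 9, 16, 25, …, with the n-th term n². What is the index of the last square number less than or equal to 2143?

46

Solve n² ≤ 2143 for integer n.
n = 46 gives 2116 ≤ 2143, while n = 47 gives 2209 > 2143; so the answer is index 46.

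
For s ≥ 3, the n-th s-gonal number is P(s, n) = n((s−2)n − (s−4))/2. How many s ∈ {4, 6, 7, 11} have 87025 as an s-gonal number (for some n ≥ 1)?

s = 4: P(4, 295) = 87025. ✓
s = 6: P(6, 208) = 86320 and P(6, 209) = 87153; 87025 is not s-gonal.
s = 7: P(7, 186) = 86211 and P(7, 187) = 87142; 87025 is not s-gonal.
s = 11: P(11, 139) = 86458 and P(11, 140) = 87710; 87025 is not s-gonal.
Hits: s ∈ {4} → 1.

1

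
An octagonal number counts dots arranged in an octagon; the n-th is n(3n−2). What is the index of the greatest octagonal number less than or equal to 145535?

220

Solve n(3n−2) ≤ 145535 for integer n.
n = 220 gives 144760 ≤ 145535, while n = 221 gives 146081 > 145535; so the answer is index 220.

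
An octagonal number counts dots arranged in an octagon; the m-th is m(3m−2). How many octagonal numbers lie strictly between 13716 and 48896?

The n-th octagonal number is n(3n−2).
Smallest index with value > 13716: n = 68 (giving 13736).
Largest index with value < 48896: n = 127 (giving 48133).
Indices 68 through 127: 60 terms.

60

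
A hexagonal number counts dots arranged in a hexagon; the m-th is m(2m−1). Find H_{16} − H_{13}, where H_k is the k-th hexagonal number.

16·(2·16 − 1) = 496 and 13·(2·13 − 1) = 325.
Difference: 496 − 325 = 171.

171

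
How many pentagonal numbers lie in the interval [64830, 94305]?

The n-th pentagonal number is n(3n−1)/2.
Smallest index with value ≥ 64830: n = 209 (giving 65417).
Largest index with value ≤ 94305: n = 250 (giving 93625).
Indices 209 through 250: 42 terms.

42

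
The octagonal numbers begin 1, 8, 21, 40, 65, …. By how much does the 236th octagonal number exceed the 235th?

1411

Consecutive octagonal numbers differ by 6n − 5: here 6·236 − 5 = 1411.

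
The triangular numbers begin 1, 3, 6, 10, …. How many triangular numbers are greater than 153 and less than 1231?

32

The n-th triangular number is n(n+1)/2.
Smallest index with value > 153: n = 18 (giving 171).
Largest index with value < 1231: n = 49 (giving 1225).
Indices 18 through 49: 32 terms.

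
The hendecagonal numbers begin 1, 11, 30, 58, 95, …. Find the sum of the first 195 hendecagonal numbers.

Σ i(9i−7)/2 = (9Σi² − 7Σi) / 2 over i = 1..195.
Σi = 19110 and Σi² = 2490670.
(9·2490670 − 7·19110) / 2 = 22282260/2 = 11141130.

11141130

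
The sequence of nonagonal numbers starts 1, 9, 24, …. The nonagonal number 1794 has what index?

Set n(7n−5)/2 = 1794, giving 7n² − 5n − 3588 = 0.
The discriminant is 25 + 56·1794 = 100489, and √100489 = 317.
So n = (5 + 317) / 14 = 322/14 = 23.
Check: 23·(7·23 − 5)/2 = 1794. ✓

23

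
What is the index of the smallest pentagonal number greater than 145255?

312

Solve n(3n−1)/2 > 145255 for integer n.
The largest n with value ≤ 145255 is 311 (since 144926 ≤ 145255 < 145860), so the first above is n = 312, value 145860.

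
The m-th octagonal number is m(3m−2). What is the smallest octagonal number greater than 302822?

304645

Solve n(3n−2) > 302822 for integer n.
The largest n with value ≤ 302822 is 318 (since 302736 ≤ 302822 < 304645), so the first above is n = 319, value 304645.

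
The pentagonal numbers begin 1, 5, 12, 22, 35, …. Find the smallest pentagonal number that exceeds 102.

Solve n(3n−1)/2 > 102 for integer n.
The largest n with value ≤ 102 is 8 (since 92 ≤ 102 < 117), so the first above is n = 9, value 117.

117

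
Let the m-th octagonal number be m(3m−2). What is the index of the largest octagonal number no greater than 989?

18

Solve n(3n−2) ≤ 989 for integer n.
n = 18 gives 936 ≤ 989, while n = 19 gives 1045 > 989; so the answer is index 18.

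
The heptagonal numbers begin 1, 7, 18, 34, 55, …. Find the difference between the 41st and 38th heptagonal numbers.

588

41·(5·41 − 3)/2 = 4141 and 38·(5·38 − 3)/2 = 3553.
Difference: 4141 − 3553 = 588.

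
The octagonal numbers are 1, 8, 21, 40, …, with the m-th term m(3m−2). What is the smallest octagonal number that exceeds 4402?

4485

Solve n(3n−2) > 4402 for integer n.
The largest n with value ≤ 4402 is 38 (since 4256 ≤ 4402 < 4485), so the first above is n = 39, value 4485.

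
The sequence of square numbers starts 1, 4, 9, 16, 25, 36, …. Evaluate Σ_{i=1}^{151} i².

1159076

Σ_{i=1}^{151} i² = 151·152·303/6 = 1159076.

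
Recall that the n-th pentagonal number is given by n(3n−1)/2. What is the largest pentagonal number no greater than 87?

70

Solve n(3n−1)/2 ≤ 87 for integer n.
n = 7 gives 70 ≤ 87, while n = 8 gives 92 > 87; so the answer is 70.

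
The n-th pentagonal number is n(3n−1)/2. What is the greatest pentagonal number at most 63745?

Solve n(3n−1)/2 ≤ 63745 for integer n.
n = 206 gives 63551 ≤ 63745, while n = 207 gives 64170 > 63745; so the answer is 63551.

63551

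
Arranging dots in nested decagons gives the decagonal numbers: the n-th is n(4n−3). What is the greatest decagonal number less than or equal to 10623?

Solve n(4n−3) ≤ 10623 for integer n.
n = 51 gives 10251 ≤ 10623, while n = 52 gives 10660 > 10623; so the answer is 10251.

10251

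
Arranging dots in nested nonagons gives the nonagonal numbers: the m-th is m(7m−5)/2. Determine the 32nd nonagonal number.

3504

The 32nd nonagonal number is n(7n−5)/2 with n = 32.
32·(7·32 − 5)/2 = 32·219/2 = 3504.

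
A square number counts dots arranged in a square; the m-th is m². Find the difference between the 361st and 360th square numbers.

721

n² − (n−1)² = 2n − 1, so 361² − 360² = 2·361 − 1 = 721.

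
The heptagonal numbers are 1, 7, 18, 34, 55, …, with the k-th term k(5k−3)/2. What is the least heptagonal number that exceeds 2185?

Solve n(5n−3)/2 > 2185 for integer n.
The largest n with value ≤ 2185 is 29 (since 2059 ≤ 2185 < 2205), so the first above is n = 30, value 2205.

2205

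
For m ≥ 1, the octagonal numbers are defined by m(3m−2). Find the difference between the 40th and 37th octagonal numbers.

687

40·(3·40 − 2) = 4720 and 37·(3·37 − 2) = 4033.
Difference: 4720 − 4033 = 687.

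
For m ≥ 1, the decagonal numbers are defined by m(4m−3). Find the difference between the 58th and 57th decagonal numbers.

Consecutive decagonal numbers differ by 8n − 7: here 8·58 − 7 = 457.

457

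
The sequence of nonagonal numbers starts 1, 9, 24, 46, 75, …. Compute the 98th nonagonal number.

33369

98·(7·98 − 5)/2 = 98·681/2 = 33369.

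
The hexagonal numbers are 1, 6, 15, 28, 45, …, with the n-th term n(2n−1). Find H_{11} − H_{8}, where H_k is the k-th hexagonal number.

111

11·(2·11 − 1) = 231 and 8·(2·8 − 1) = 120.
Difference: 231 − 120 = 111.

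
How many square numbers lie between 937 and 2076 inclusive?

The n-th square number is n².
Smallest index with value ≥ 937: n = 31 (giving 961).
Largest index with value ≤ 2076: n = 45 (giving 2025).
Indices 31 through 45: 15 terms.

15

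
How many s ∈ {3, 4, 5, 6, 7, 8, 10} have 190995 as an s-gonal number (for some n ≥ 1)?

1

s = 3: P(3, 617) = 190653 and P(3, 618) = 191271; 190995 is not s-gonal.
s = 4: P(4, 437) = 190969 and P(4, 438) = 191844; 190995 is not s-gonal.
s = 5: P(5, 357) = 190995. ✓
s = 6: P(6, 309) = 190653 and P(6, 310) = 191890; 190995 is not s-gonal.
s = 7: P(7, 276) = 190026 and P(7, 277) = 191407; 190995 is not s-gonal.
s = 8: P(8, 252) = 190008 and P(8, 253) = 191521; 190995 is not s-gonal.
s = 10: P(10, 218) = 189442 and P(10, 219) = 191187; 190995 is not s-gonal.
Hits: s ∈ {5} → 1.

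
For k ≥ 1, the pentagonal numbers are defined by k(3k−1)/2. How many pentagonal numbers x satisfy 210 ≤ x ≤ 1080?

16

The n-th pentagonal number is n(3n−1)/2.
Smallest index with value ≥ 210: n = 12 (giving 210).
Largest index with value ≤ 1080: n = 27 (giving 1080).
Indices 12 through 27: 16 terms.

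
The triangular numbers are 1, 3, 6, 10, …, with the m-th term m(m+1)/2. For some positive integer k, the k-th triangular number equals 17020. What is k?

184

Set n(n+1)/2 = 17020, giving n² + n − 34040 = 0.
The discriminant is 1 + 8·17020 = 136161, and √136161 = 369.
So n = (-1 + 369) / 2 = 368/2 = 184.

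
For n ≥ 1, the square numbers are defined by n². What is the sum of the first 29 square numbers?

8555

Σ_{i=1}^{29} i² = 29·30·59/6 = 8555.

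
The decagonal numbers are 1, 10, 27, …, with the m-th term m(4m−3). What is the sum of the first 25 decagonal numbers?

21125

Σ i(4i−3) = 4Σi² − 3Σi over i = 1..25.
Σi = 325 and Σi² = 5525.
4·5525 − 3·325 = 21125.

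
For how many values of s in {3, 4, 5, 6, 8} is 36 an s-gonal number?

s = 3: P(3, 8) = 36. ✓
s = 4: P(4, 6) = 36. ✓
s = 5: P(5, 5) = 35 and P(5, 6) = 51; 36 is not s-gonal.
s = 6: P(6, 4) = 28 and P(6, 5) = 45; 36 is not s-gonal.
s = 8: P(8, 3) = 21 and P(8, 4) = 40; 36 is not s-gonal.
Hits: s ∈ {3, 4} → 2.

2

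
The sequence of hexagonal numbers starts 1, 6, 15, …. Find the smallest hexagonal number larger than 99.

Solve n(2n−1) > 99 for integer n.
The largest n with value ≤ 99 is 7 (since 91 ≤ 99 < 120), so the first above is n = 8, value 120.

120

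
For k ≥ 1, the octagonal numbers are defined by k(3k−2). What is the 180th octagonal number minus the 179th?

1075

Consecutive octagonal numbers differ by 6n − 5: here 6·180 − 5 = 1075.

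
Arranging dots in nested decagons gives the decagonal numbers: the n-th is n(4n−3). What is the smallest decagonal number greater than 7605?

7612

Solve n(4n−3) > 7605 for integer n.
The largest n with value ≤ 7605 is 43 (since 7267 ≤ 7605 < 7612), so the first above is n = 44, value 7612.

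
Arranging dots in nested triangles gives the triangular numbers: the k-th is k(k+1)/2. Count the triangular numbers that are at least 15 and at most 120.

11

The n-th triangular number is n(n+1)/2.
Smallest index with value ≥ 15: n = 5 (giving 15).
Largest index with value ≤ 120: n = 15 (giving 120).
Indices 5 through 15: 11 terms.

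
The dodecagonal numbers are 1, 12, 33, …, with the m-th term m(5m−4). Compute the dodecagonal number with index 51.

12801

The 51st dodecagonal number is n(5n−4) with n = 51.
51·(5·51 − 4) = 51·251 = 12801.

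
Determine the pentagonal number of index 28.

1162

The 28th pentagonal number is n(3n−1)/2 with n = 28.
28·(3·28 − 1)/2 = 28·83/2 = 1162.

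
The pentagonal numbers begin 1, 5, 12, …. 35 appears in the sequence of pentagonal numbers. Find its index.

5

Set n(3n−1)/2 = 35, giving 3n² − n − 70 = 0.
The discriminant is 1 + 24·35 = 841, and √841 = 29.
So n = (1 + 29) / 6 = 30/6 = 5.
Check: 5·(3·5 − 1)/2 = 35. ✓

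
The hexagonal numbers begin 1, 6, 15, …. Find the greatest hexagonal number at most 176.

Solve n(2n−1) ≤ 176 for integer n.
n = 9 gives 153 ≤ 176, while n = 10 gives 190 > 176; so the answer is 153.

153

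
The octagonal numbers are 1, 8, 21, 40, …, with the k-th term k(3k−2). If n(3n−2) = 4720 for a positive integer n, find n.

40

Set n(3n−2) = 4720, giving 3n² − 2n − 4720 = 0.
So n = (2 + 238) / 6 = 240/6 = 40.
Check: 40·(3·40 − 2) = 4720. ✓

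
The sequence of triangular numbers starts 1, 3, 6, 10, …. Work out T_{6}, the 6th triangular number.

21

6·7/2 = 42/2 = 21.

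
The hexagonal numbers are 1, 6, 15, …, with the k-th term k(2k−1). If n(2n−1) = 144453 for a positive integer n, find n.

269

Set n(2n−1) = 144453, giving 2n² − n − 144453 = 0.
The discriminant is 1 + 8·144453 = 1155625, and √1155625 = 1075.
So n = (1 + 1075) / 4 = 1076/4 = 269.
Check: 269·(2·269 − 1) = 144453. ✓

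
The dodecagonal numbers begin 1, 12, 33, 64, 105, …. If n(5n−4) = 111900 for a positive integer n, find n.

Set n(5n−4) = 111900, giving 5n² − 4n − 111900 = 0.
The discriminant is 16 + 20·111900 = 2238016, and √2238016 = 1496.
So n = (4 + 1496) / 10 = 1500/10 = 150.

150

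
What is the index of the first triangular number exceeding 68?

Solve n(n+1)/2 > 68 for integer n.
The largest n with value ≤ 68 is 11 (since 66 ≤ 68 < 78), so the first above is n = 12, value 78.

12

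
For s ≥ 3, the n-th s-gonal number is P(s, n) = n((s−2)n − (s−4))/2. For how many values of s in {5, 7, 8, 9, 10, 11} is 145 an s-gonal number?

1

s = 5: P(5, 10) = 145. ✓
s = 7: P(7, 7) = 112 and P(7, 8) = 148; 145 is not s-gonal.
s = 8: P(8, 7) = 133 and P(8, 8) = 176; 145 is not s-gonal.
s = 9: P(9, 6) = 111 and P(9, 7) = 154; 145 is not s-gonal.
s = 10: P(10, 6) = 126 and P(10, 7) = 175; 145 is not s-gonal.
s = 11: P(11, 6) = 141 and P(11, 7) = 196; 145 is not s-gonal.
Hits: s ∈ {5} → 1.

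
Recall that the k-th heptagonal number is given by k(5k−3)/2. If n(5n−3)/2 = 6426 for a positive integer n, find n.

Set n(5n−3)/2 = 6426, giving 5n² − 3n − 12852 = 0.
The discriminant is 9 + 40·6426 = 257049, and √257049 = 507.
So n = (3 + 507) / 10 = 510/10 = 51.

51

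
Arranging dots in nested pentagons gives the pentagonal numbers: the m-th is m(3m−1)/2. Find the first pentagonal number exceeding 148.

Solve n(3n−1)/2 > 148 for integer n.
The largest n with value ≤ 148 is 10 (since 145 ≤ 148 < 176), so the first above is n = 11, value 176.

176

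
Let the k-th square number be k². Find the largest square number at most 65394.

Solve n² ≤ 65394 for integer n.
n = 255 gives 65025 ≤ 65394, while n = 256 gives 65536 > 65394; so the answer is 65025.

65025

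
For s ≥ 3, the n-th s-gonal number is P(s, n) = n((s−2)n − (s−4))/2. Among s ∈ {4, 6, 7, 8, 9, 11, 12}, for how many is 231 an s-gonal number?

1

s = 4: P(4, 15) = 225 and P(4, 16) = 256; 231 is not s-gonal.
s = 6: P(6, 11) = 231. ✓
s = 7: P(7, 9) = 189 and P(7, 10) = 235; 231 is not s-gonal.
s = 8: P(8, 9) = 225 and P(8, 10) = 280; 231 is not s-gonal.
s = 9: P(9, 8) = 204 and P(9, 9) = 261; 231 is not s-gonal.
s = 11: P(11, 7) = 196 and P(11, 8) = 260; 231 is not s-gonal.
s = 12: P(12, 7) = 217 and P(12, 8) = 288; 231 is not s-gonal.
Hits: s ∈ {6} → 1.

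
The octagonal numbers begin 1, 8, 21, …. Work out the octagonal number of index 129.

129·(3·129 − 2) = 129·385 = 49665.

49665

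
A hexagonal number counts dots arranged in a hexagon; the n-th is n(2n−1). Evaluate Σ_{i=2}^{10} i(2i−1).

Σ i(2i−1) = 2Σi² − Σi over i = 2..10.
Σi = 55 − 1 = 54 and Σi² = 385 − 1 = 384.
2·384 − 1·54 = 714.

714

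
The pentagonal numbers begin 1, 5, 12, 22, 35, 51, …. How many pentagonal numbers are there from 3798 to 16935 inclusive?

56

The n-th pentagonal number is n(3n−1)/2.
Smallest index with value ≥ 3798: n = 51 (giving 3876).
Largest index with value ≤ 16935: n = 106 (giving 16801).
Indices 51 through 106: 56 terms.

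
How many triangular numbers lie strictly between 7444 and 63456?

The n-th triangular number is n(n+1)/2.
Smallest index with value > 7444: n = 122 (giving 7503).
Largest index with value < 63456: n = 355 (giving 63190).
Indices 122 through 355: 234 terms.

234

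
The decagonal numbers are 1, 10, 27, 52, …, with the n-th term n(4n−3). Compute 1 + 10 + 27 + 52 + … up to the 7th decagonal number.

Σ i(4i−3) = 4Σi² − 3Σi over i = 1..7.
Σi = 28 and Σi² = 140.
4·140 − 3·28 = 476.

476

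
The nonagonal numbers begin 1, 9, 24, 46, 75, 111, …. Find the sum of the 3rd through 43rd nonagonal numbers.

Σ i(7i−5)/2 = (7Σi² − 5Σi) / 2 over i = 3..43.
Σi = 946 − 3 = 943 and Σi² = 27434 − 5 = 27429.
(7·27429 − 5·943) / 2 = 187288/2 = 93644.

93644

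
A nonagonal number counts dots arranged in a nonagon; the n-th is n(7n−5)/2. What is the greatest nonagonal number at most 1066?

Solve n(7n−5)/2 ≤ 1066 for integer n.
n = 17 gives 969 ≤ 1066, while n = 18 gives 1089 > 1066; so the answer is 969.

969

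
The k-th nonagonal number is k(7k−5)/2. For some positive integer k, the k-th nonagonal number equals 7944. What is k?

48

Set n(7n−5)/2 = 7944, giving 7n² − 5n − 15888 = 0.
The discriminant is 25 + 56·7944 = 444889, and √444889 = 667.
So n = (5 + 667) / 14 = 672/14 = 48.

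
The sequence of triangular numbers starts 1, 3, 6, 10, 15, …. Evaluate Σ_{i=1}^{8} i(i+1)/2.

120

Σ i(i+1)/2 = (Σi² + Σi) / 2 over i = 1..8.
Σi = 36 and Σi² = 204.
(1·204 + 1·36) / 2 = 240/2 = 120.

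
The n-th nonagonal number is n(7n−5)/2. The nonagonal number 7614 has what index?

47

Set n(7n−5)/2 = 7614, giving 7n² − 5n − 15228 = 0.
The discriminant is 25 + 56·7614 = 426409, and √426409 = 653.
So n = (5 + 653) / 14 = 658/14 = 47.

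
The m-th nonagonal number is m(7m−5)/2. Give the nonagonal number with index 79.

The 79th nonagonal number is n(7n−5)/2 with n = 79.
79·(7·79 − 5)/2 = 79·548/2 = 79·274 = 21646.

21646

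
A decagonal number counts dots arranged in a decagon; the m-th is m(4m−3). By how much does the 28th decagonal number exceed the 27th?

Consecutive decagonal numbers differ by 8n − 7: here 8·28 − 7 = 217.

217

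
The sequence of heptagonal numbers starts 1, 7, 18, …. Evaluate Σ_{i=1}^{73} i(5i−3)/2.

Σ i(5i−3)/2 = (5Σi² − 3Σi) / 2 over i = 1..73.
Σi = 2701 and Σi² = 132349.
(5·132349 − 3·2701) / 2 = 653642/2 = 326821.

326821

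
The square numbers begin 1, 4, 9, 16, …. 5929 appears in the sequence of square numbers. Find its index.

We need n² = 5929, so n = √5929 = 77.

77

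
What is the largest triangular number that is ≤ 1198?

Solve n(n+1)/2 ≤ 1198 for integer n.
n = 48 gives 1176 ≤ 1198, while n = 49 gives 1225 > 1198; so the answer is 1176.

1176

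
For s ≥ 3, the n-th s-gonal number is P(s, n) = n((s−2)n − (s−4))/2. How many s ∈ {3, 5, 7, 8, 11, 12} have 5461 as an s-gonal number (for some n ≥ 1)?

s = 3: P(3, 104) = 5460 and P(3, 105) = 5565; 5461 is not s-gonal.
s = 5: P(5, 60) = 5370 and P(5, 61) = 5551; 5461 is not s-gonal.
s = 7: P(7, 47) = 5452 and P(7, 48) = 5688; 5461 is not s-gonal.
s = 8: P(8, 43) = 5461. ✓
s = 11: P(11, 35) = 5390 and P(11, 36) = 5706; 5461 is not s-gonal.
s = 12: P(12, 33) = 5313 and P(12, 34) = 5644; 5461 is not s-gonal.
Hits: s ∈ {8} → 1.

1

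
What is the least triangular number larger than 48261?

Solve n(n+1)/2 > 48261 for integer n.
The largest n with value ≤ 48261 is 310 (since 48205 ≤ 48261 < 48516), so the first above is n = 311, value 48516.

48516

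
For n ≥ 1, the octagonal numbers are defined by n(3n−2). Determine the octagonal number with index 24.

1680

The 24th octagonal number is n(3n−2) with n = 24.
24·(3·24 − 2) = 24·70 = 1680.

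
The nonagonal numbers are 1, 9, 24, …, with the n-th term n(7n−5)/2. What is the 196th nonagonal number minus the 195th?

Consecutive nonagonal numbers differ by 7n − 6: here 7·196 − 6 = 1366.

1366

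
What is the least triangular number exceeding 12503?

Solve n(n+1)/2 > 12503 for integer n.
The largest n with value ≤ 12503 is 157 (since 12403 ≤ 12503 < 12561), so the first above is n = 158, value 12561.

12561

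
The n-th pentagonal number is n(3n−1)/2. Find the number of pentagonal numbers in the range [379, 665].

The n-th pentagonal number is n(3n−1)/2.
Smallest index with value ≥ 379: n = 17 (giving 425).
Largest index with value ≤ 665: n = 21 (giving 651).
Indices 17 through 21: 5 terms.

5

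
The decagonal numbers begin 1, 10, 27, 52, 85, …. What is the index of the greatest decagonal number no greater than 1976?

22

Solve n(4n−3) ≤ 1976 for integer n.
n = 22 gives 1870 ≤ 1976, while n = 23 gives 2047 > 1976; so the answer is index 22.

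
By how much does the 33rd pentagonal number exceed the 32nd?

Consecutive pentagonal numbers differ by 3n − 2: here 3·33 − 2 = 97.

97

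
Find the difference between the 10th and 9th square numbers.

n² − (n−1)² = 2n − 1, so 10² − 9² = 2·10 − 1 = 19.

19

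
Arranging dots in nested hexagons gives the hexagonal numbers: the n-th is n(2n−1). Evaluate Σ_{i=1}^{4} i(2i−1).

50

Σ i(2i−1) = 2Σi² − Σi over i = 1..4.
Σi = 10 and Σi² = 30.
2·30 − 1·10 = 50.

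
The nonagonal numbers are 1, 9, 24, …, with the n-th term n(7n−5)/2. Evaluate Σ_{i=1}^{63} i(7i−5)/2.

Σ i(7i−5)/2 = (7Σi² − 5Σi) / 2 over i = 1..63.
Σi = 2016 and Σi² = 85344.
(7·85344 − 5·2016) / 2 = 587328/2 = 293664.

293664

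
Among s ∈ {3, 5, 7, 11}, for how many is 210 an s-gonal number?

s = 3: P(3, 20) = 210. ✓
s = 5: P(5, 12) = 210. ✓
s = 7: P(7, 9) = 189 and P(7, 10) = 235; 210 is not s-gonal.
s = 11: P(11, 7) = 196 and P(11, 8) = 260; 210 is not s-gonal.
Hits: s ∈ {3, 5} → 2.

2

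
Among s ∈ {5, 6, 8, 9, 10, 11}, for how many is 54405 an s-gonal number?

2

s = 5: P(5, 190) = 54055 and P(5, 191) = 54626; 54405 is not s-gonal.
s = 6: P(6, 165) = 54285 and P(6, 166) = 54946; 54405 is not s-gonal.
s = 8: P(8, 135) = 54405. ✓
s = 9: P(9, 125) = 54375 and P(9, 126) = 55251; 54405 is not s-gonal.
s = 10: P(10, 117) = 54405. ✓
s = 11: P(11, 110) = 54065 and P(11, 111) = 55056; 54405 is not s-gonal.
Hits: s ∈ {8, 10} → 2.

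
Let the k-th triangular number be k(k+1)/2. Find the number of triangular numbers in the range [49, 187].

The n-th triangular number is n(n+1)/2.
Smallest index with value ≥ 49: n = 10 (giving 55).
Largest index with value ≤ 187: n = 18 (giving 171).
Indices 10 through 18: 9 terms.

9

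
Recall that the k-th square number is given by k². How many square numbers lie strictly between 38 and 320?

The n-th square number is n².
Smallest index with value > 38: n = 7 (giving 49).
Largest index with value < 320: n = 17 (giving 289).
Indices 7 through 17: 11 terms.

11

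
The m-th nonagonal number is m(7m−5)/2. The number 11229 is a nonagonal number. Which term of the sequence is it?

Set n(7n−5)/2 = 11229, giving 7n² − 5n − 22458 = 0.
So n = (5 + 793) / 14 = 798/14 = 57.

57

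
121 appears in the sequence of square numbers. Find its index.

We need n² = 121, so n = √121 = 11.

11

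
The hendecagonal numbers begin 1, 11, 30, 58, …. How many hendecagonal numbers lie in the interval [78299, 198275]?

78

The n-th hendecagonal number is n(9n−7)/2.
Smallest index with value ≥ 78299: n = 133 (giving 79135).
Largest index with value ≤ 198275: n = 210 (giving 197715).
Indices 133 through 210: 78 terms.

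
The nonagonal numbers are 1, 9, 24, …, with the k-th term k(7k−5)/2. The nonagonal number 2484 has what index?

Set n(7n−5)/2 = 2484, giving 7n² − 5n − 4968 = 0.
So n = (5 + 373) / 14 = 378/14 = 27.

27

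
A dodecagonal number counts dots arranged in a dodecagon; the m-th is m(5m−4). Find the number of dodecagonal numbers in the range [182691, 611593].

159

The n-th dodecagonal number is n(5n−4).
Smallest index with value ≥ 182691: n = 192 (giving 183552).
Largest index with value ≤ 611593: n = 350 (giving 611100).
Indices 192 through 350: 159 terms.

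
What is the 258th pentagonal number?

The 258th pentagonal number is n(3n−1)/2 with n = 258.
258·(3·258 − 1)/2 = 258·773/2 = 99717.

99717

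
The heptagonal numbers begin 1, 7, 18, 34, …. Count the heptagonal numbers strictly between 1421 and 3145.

11

The n-th heptagonal number is n(5n−3)/2.
Smallest index with value > 1421: n = 25 (giving 1525).
Largest index with value < 3145: n = 35 (giving 3010).
Indices 25 through 35: 11 terms.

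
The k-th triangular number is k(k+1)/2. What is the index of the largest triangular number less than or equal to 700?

Solve n(n+1)/2 ≤ 700 for integer n.
n = 36 gives 666 ≤ 700, while n = 37 gives 703 > 700; so the answer is index 36.

36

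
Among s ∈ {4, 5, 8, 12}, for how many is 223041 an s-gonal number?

1

s = 4: P(4, 472) = 222784 and P(4, 473) = 223729; 223041 is not s-gonal.
s = 5: P(5, 385) = 222145 and P(5, 386) = 223301; 223041 is not s-gonal.
s = 8: P(8, 273) = 223041. ✓
s = 12: P(12, 211) = 221761 and P(12, 212) = 223872; 223041 is not s-gonal.
Hits: s ∈ {8} → 1.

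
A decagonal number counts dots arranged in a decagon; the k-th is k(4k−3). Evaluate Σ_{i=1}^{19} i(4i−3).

9310

Σ i(4i−3) = 4Σi² − 3Σi over i = 1..19.
Σi = 190 and Σi² = 2470.
4·2470 − 3·190 = 9310.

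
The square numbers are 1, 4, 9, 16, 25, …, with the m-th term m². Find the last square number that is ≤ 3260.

Solve n² ≤ 3260 for integer n.
n = 57 gives 3249 ≤ 3260, while n = 58 gives 3364 > 3260; so the answer is 3249.

3249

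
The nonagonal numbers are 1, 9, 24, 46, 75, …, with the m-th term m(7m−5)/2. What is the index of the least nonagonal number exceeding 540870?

394

Solve n(7n−5)/2 > 540870 for integer n.
The largest n with value ≤ 540870 is 393 (since 539589 ≤ 540870 < 542341), so the first above is n = 394, value 542341.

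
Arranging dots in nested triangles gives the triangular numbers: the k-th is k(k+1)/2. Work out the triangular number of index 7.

The 7th triangular number is n(n+1)/2 with n = 7.
7·8/2 = 56/2 = 28.

28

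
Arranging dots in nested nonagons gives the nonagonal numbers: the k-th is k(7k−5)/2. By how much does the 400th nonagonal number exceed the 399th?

2794

Consecutive nonagonal numbers differ by 7n − 6: here 7·400 − 6 = 2794.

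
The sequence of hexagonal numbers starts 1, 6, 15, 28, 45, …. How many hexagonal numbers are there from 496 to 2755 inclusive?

22

The n-th hexagonal number is n(2n−1).
Smallest index with value ≥ 496: n = 16 (giving 496).
Largest index with value ≤ 2755: n = 37 (giving 2701).
Indices 16 through 37: 22 terms.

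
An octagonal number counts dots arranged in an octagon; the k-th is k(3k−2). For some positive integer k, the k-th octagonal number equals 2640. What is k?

Set n(3n−2) = 2640, giving 3n² − 2n − 2640 = 0.
The discriminant is 4 + 12·2640 = 31684, and √31684 = 178.
So n = (2 + 178) / 6 = 180/6 = 30.

30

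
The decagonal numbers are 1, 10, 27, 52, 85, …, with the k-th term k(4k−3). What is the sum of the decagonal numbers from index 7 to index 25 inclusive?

Σ i(4i−3) = 4Σi² − 3Σi over i = 7..25.
Σi = 325 − 21 = 304 and Σi² = 5525 − 91 = 5434.
4·5434 − 3·304 = 20824.

20824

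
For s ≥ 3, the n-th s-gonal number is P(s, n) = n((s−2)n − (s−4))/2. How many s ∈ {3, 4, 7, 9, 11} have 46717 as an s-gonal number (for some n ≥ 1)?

1

s = 3: P(3, 305) = 46665 and P(3, 306) = 46971; 46717 is not s-gonal.
s = 4: P(4, 216) = 46656 and P(4, 217) = 47089; 46717 is not s-gonal.
s = 7: P(7, 137) = 46717. ✓
s = 9: P(9, 115) = 46000 and P(9, 116) = 46806; 46717 is not s-gonal.
s = 11: P(11, 102) = 46461 and P(11, 103) = 47380; 46717 is not s-gonal.
Hits: s ∈ {7} → 1.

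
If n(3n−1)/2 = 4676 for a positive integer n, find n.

Set n(3n−1)/2 = 4676, giving 3n² − n − 9352 = 0.
The discriminant is 1 + 24·4676 = 112225, and √112225 = 335.
So n = (1 + 335) / 6 = 336/6 = 56.
Check: 56·(3·56 − 1)/2 = 4676. ✓

56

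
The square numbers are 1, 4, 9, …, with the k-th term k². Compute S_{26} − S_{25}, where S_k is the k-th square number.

n² − (n−1)² = 2n − 1, so 26² − 25² = 2·26 − 1 = 51.

51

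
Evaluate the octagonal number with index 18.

The 18th octagonal number is n(3n−2) with n = 18.
18·(3·18 − 2) = 18·52 = 936.

936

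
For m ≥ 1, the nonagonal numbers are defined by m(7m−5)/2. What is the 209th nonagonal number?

152361

The 209th nonagonal number is n(7n−5)/2 with n = 209.
209·(7·209 − 5)/2 = 209·1458/2 = 209·729 = 152361.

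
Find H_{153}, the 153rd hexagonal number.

The 153rd hexagonal number is n(2n−1) with n = 153.
153·(2·153 − 1) = 153·305 = 46665.

46665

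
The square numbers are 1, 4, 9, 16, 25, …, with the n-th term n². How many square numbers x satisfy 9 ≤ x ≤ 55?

5

The n-th square number is n².
Smallest index with value ≥ 9: n = 3 (giving 9).
Largest index with value ≤ 55: n = 7 (giving 49).
Indices 3 through 7: 5 terms.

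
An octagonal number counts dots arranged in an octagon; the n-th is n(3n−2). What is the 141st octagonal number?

The 141st octagonal number is n(3n−2) with n = 141.
141·(3·141 − 2) = 141·421 = 59361.

59361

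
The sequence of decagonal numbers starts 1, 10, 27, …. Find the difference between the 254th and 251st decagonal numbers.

254·(4·254 − 3) = 257302 and 251·(4·251 − 3) = 251251.
Difference: 257302 − 251251 = 6051.

6051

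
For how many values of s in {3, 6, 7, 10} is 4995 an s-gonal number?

1

s = 3: P(3, 99) = 4950 and P(3, 100) = 5050; 4995 is not s-gonal.
s = 6: P(6, 50) = 4950 and P(6, 51) = 5151; 4995 is not s-gonal.
s = 7: P(7, 45) = 4995. ✓
s = 10: P(10, 35) = 4795 and P(10, 36) = 5076; 4995 is not s-gonal.
Hits: s ∈ {7} → 1.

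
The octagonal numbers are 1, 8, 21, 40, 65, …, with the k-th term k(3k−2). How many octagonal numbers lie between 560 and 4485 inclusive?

26

The n-th octagonal number is n(3n−2).
Smallest index with value ≥ 560: n = 14 (giving 560).
Largest index with value ≤ 4485: n = 39 (giving 4485).
Indices 14 through 39: 26 terms.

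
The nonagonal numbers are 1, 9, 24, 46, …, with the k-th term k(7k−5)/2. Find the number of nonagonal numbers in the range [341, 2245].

15

The n-th nonagonal number is n(7n−5)/2.
Smallest index with value ≥ 341: n = 11 (giving 396).
Largest index with value ≤ 2245: n = 25 (giving 2125).
Indices 11 through 25: 15 terms.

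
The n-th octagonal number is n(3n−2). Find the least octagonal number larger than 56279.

Solve n(3n−2) > 56279 for integer n.
The largest n with value ≤ 56279 is 137 (since 56033 ≤ 56279 < 56856), so the first above is n = 138, value 56856.

56856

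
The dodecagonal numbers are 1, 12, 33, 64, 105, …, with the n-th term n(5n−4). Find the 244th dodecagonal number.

The 244th dodecagonal number is n(5n−4) with n = 244.
244·(5·244 − 4) = 244·1216 = 296704.

296704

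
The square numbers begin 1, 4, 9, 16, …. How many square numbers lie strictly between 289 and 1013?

14

The n-th square number is n².
Smallest index with value > 289: n = 18 (giving 324).
Largest index with value < 1013: n = 31 (giving 961).
Indices 18 through 31: 14 terms.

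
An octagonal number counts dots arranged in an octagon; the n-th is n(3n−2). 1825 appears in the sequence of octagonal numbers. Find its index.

Set n(3n−2) = 1825, giving 3n² − 2n − 1825 = 0.
So n = (2 + 148) / 6 = 150/6 = 25.

25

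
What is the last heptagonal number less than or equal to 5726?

5688

Solve n(5n−3)/2 ≤ 5726 for integer n.
n = 48 gives 5688 ≤ 5726, while n = 49 gives 5929 > 5726; so the answer is 5688.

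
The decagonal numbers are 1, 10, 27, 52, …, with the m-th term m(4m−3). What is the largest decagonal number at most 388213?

385951

Solve n(4n−3) ≤ 388213 for integer n.
n = 311 gives 385951 ≤ 388213, while n = 312 gives 388440 > 388213; so the answer is 385951.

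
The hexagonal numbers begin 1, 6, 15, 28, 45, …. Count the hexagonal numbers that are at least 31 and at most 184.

5

The n-th hexagonal number is n(2n−1).
Smallest index with value ≥ 31: n = 5 (giving 45).
Largest index with value ≤ 184: n = 9 (giving 153).
Indices 5 through 9: 5 terms.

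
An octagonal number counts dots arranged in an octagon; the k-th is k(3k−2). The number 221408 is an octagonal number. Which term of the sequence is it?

272

Set n(3n−2) = 221408, giving 3n² − 2n − 221408 = 0.
The discriminant is 4 + 12·221408 = 2656900, and √2656900 = 1630.
So n = (2 + 1630) / 6 = 1632/6 = 272.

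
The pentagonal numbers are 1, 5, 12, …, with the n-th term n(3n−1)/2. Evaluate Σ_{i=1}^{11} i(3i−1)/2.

Σ i(3i−1)/2 = (3Σi² − Σi) / 2 over i = 1..11.
Σi = 66 and Σi² = 506.
(3·506 − 1·66) / 2 = 1452/2 = 726.

726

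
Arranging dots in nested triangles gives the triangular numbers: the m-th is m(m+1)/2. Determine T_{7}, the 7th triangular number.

28

The 7th triangular number is n(n+1)/2 with n = 7.
7·8/2 = 56/2 = 28.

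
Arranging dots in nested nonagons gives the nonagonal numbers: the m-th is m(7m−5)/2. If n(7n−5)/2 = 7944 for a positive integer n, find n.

Set n(7n−5)/2 = 7944, giving 7n² − 5n − 15888 = 0.
The discriminant is 25 + 56·7944 = 444889, and √444889 = 667.
So n = (5 + 667) / 14 = 672/14 = 48.
Check: 48·(7·48 − 5)/2 = 7944. ✓

48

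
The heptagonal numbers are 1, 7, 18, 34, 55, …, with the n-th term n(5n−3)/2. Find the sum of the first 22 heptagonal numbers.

Σ i(5i−3)/2 = (5Σi² − 3Σi) / 2 over i = 1..22.
Σi = 253 and Σi² = 3795.
(5·3795 − 3·253) / 2 = 18216/2 = 9108.

9108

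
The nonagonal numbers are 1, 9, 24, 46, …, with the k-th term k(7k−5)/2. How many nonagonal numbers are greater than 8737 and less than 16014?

The n-th nonagonal number is n(7n−5)/2.
Smallest index with value > 8737: n = 51 (giving 8976).
Largest index with value < 16014: n = 67 (giving 15544).
Indices 51 through 67: 17 terms.

17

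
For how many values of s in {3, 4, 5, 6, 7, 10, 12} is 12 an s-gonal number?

2

s = 3: P(3, 4) = 10 and P(3, 5) = 15; 12 is not s-gonal.
s = 4: P(4, 3) = 9 and P(4, 4) = 16; 12 is not s-gonal.
s = 5: P(5, 3) = 12. ✓
s = 6: P(6, 2) = 6 and P(6, 3) = 15; 12 is not s-gonal.
s = 7: P(7, 2) = 7 and P(7, 3) = 18; 12 is not s-gonal.
s = 10: P(10, 2) = 10 and P(10, 3) = 27; 12 is not s-gonal.
s = 12: P(12, 2) = 12. ✓
Hits: s ∈ {5, 12} → 2.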